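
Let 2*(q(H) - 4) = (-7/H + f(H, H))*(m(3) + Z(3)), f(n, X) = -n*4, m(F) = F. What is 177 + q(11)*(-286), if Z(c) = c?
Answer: 37331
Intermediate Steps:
f(n, X) = -4*n
q(H) = 4 - 21/H - 12*H (q(H) = 4 + ((-7/H - 4*H)*(3 + 3))/2 = 4 + ((-7/H - 4*H)*6)/2 = 4 + (-42/H - 24*H)/2 = 4 + (-21/H - 12*H) = 4 - 21/H - 12*H)
177 + q(11)*(-286) = 177 + (4 - 21/11 - 12*11)*(-286) = 177 + (4 - 21*1/11 - 132)*(-286) = 177 + (4 - 21/11 - 132)*(-286) = 177 - 1429/11*(-286) = 177 + 37154 = 37331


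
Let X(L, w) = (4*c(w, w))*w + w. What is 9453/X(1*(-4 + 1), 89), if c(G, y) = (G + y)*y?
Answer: 3151/1879947 ≈ 0.0016761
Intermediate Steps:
c(G, y) = y*(G + y)
X(L, w) = w + 8*w³ (X(L, w) = (4*(w*(w + w)))*w + w = (4*(w*(2*w)))*w + w = (4*(2*w²))*w + w = (8*w²)*w + w = 8*w³ + w = w + 8*w³)
9453/X(1*(-4 + 1), 89) = 9453/(89 + 8*89³) = 9453/(89 + 8*704969) = 9453/(89 + 5639752) = 9453/5639841 = 9453*(1/5639841) = 3151/1879947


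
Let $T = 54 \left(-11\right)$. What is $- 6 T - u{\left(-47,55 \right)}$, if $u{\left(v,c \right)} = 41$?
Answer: $3523$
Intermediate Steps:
$T = -594$
$- 6 T - u{\left(-47,55 \right)} = \left(-6\right) \left(-594\right) - 41 = 3564 - 41 = 3523$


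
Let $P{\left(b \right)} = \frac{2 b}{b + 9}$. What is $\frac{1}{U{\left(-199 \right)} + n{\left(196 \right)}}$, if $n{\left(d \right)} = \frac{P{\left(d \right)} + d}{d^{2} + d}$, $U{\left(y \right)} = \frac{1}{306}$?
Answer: $\frac{12357810}{103727} \approx 119.14$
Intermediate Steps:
$U{\left(y \right)} = \frac{1}{306}$
$P{\left(b \right)} = \frac{2 b}{9 + b}$
$n{\left(d \right)} = \frac{d + \frac{2 d}{9 + d}}{d + d^{2}}$ ($n{\left(d \right)} = \frac{\frac{2 d}{9 + d} + d}{d^{2} + d} = \frac{d + \frac{2 d}{9 + d}}{d + d^{2}}$)
$\frac{1}{U{\left(-199 \right)} + n{\left(196 \right)}} = \frac{1}{\frac{1}{306} + \frac{11 + 196}{\left(1 + 196\right) \left(9 + 196\right)}} = \frac{1}{\frac{1}{306} + \frac{1}{197} \cdot \frac{1}{205} \cdot 207} = \frac{1}{\frac{1}{306} + \frac{207}{40385}} = \frac{1}{\frac{103727}{12357810}} = \frac{12357810}{103727}$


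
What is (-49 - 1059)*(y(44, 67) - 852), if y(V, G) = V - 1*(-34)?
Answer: 857592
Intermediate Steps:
y(V, G) = 34 + V (y(V, G) = V + 34 = 34 + V)
(-49 - 1059)*(y(44, 67) - 852) = (-49 - 1059)*((34 + 44) - 852) = -1108*(78 - 852) = -1108*(-774) = 857592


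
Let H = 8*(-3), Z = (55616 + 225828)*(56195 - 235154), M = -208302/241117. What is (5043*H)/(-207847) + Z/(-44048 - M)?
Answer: 1262081370613354191426/1103720915387479 ≈ 1.1435e+6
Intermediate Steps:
M = -208302/241117 (M = -208302*1/241117 = -208302/241117 ≈ -0.86390)
Z = -50366936796 (Z = 281444*(-178959) = -50366936796)
H = -24
(5043*H)/(-207847) + Z/(-44048 - M) = (5043*(-24))/(-207847) - 50366936796/(-44048 - 1*(-208302/241117)) = -121032*(-1/207847) - 50366936796/(-44048 + 208302/241117) = 121032/207847 - 50366936796/(-10620513314/241117) = 121032/207847 - 50366936796*(-241117/10620513314) = 121032/207847 + 6072162349720566/5310256657 = 1262081370613354191426/1103720915387479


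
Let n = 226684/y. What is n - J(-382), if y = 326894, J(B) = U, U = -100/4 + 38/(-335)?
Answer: 1413049181/54754745 ≈ 25.807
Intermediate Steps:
U = -8413/335 (U = -100*1/4 + 38*(-1/335) = -25 - 38/335 = -8413/335 ≈ -25.113)
J(B) = -8413/335
n = 113342/163447 (n = 226684/326894 = 226684*(1/326894) = 113342/163447 ≈ 0.69345)
n - J(-382) = 113342/163447 - 1*(-8413/335) = 113342/163447 + 8413/335 = 1413049181/54754745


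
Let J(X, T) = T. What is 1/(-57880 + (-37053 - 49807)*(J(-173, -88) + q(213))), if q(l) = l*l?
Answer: -1/3933165540 ≈ -2.5425e-10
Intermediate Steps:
q(l) = l**2
1/(-57880 + (-37053 - 49807)*(J(-173, -88) + q(213))) = 1/(-57880 + (-37053 - 49807)*(-88 + 213**2)) = 1/(-57880 - 86860*(-88 + 45369)) = 1/(-57880 - 86860*45281) = 1/(-57880 - 3933107660) = 1/(-3933165540) = -1/3933165540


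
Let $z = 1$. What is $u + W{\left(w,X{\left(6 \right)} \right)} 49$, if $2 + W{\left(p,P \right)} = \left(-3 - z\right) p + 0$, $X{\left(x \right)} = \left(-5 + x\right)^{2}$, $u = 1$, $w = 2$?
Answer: $-489$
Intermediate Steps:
$W{\left(p,P \right)} = -2 - 4 p$ ($W{\left(p,P \right)} = -2 + \left(\left(-3 - 1\right) p + 0\right) = -2 + \left(- 4 p + 0\right) = -2 - 4 p$)
$u + W{\left(w,X{\left(6 \right)} \right)} 49 = 1 + \left(-2 - 8\right) 49 = 1 - 490 = -489$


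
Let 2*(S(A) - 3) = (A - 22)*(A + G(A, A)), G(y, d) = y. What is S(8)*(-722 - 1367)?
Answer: 227701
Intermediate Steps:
S(A) = 3 + A*(-22 + A) (S(A) = 3 + ((A - 22)*(A + A))/2 = 3 + ((-22 + A)*(2*A))/2 = 3 + (2*A*(-22 + A))/2 = 3 + A*(-22 + A))
S(8)*(-722 - 1367) = (3 + 8² - 22*8)*(-722 - 1367) = (3 + 64 - 176)*(-2089) = -109*(-2089) = 227701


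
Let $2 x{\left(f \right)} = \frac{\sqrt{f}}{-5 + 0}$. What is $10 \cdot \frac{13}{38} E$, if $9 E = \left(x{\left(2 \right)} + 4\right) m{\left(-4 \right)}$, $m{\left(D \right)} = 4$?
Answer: $\frac{1040}{171} - \frac{26 \sqrt{2}}{171} \approx 5.8668$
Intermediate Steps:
$x{\left(f \right)} = - \frac{\sqrt{f}}{10}$ ($x{\left(f \right)} = \frac{\frac{1}{-5 + 0} \sqrt{f}}{2} = \frac{\frac{1}{-5} \sqrt{f}}{2} = \frac{\left(- \frac{1}{5}\right) \sqrt{f}}{2} = - \frac{\sqrt{f}}{10}$)
$E = \frac{16}{9} - \frac{2 \sqrt{2}}{45}$ ($E = \frac{\left(- \frac{\sqrt{2}}{10} + 4\right) 4}{9} = \frac{\left(4 - \frac{\sqrt{2}}{10}\right) 4}{9} = \frac{16 - \frac{2 \sqrt{2}}{5}}{9} = \frac{16}{9} - \frac{2 \sqrt{2}}{45} \approx 1.7149$)
$10 \cdot \frac{13}{38} E = 10 \cdot \frac{13}{38} \left(\frac{16}{9} - \frac{2 \sqrt{2}}{45}\right) = \frac{65 \left(\frac{16}{9} - \frac{2 \sqrt{2}}{45}\right)}{19} = \frac{1040}{171} - \frac{26 \sqrt{2}}{171}$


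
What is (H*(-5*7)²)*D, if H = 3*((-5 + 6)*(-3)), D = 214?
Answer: -2359350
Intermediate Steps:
H = -9 (H = 3*(1*(-3)) = 3*(-3) = -9)
(H*(-5*7)²)*D = -9*(-5*7)²*214 = -9*(-35)²*214 = -9*1225*214 = -11025*214 = -2359350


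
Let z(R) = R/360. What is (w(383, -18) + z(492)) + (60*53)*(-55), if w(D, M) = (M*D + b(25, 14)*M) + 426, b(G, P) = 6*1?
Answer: -5444239/30 ≈ -1.8147e+5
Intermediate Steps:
b(G, P) = 6
z(R) = R/360 (z(R) = R*(1/360) = R/360)
w(D, M) = 426 + 6*M + D*M (w(D, M) = (M*D + 6*M) + 426 = (D*M + 6*M) + 426 = (6*M + D*M) + 426 = 426 + 6*M + D*M)
(w(383, -18) + z(492)) + (60*53)*(-55) = ((426 + 6*(-18) + 383*(-18)) + (1/360)*492) + (60*53)*(-55) = ((426 - 108 - 6894) + 41/30) + 3180*(-55) = (-6576 + 41/30) - 174900 = -197239/30 - 174900 = -5444239/30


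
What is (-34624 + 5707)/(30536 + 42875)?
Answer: -28917/73411 ≈ -0.39391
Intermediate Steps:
(-34624 + 5707)/(30536 + 42875) = -28917/73411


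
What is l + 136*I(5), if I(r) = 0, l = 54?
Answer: 54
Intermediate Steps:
l + 136*I(5) = 54 + 136*0 = 54 + 0 = 54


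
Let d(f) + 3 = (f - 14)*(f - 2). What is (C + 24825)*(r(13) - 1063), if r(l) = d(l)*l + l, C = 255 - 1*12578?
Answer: -15402464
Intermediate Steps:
d(f) = -3 + (-14 + f)*(-2 + f) (d(f) = -3 + (f - 14)*(f - 2) = -3 + (-14 + f)*(-2 + f))
C = -12323 (C = 255 - 12578 = -12323)
r(l) = l + l*(25 + l² - 16*l) (r(l) = (25 + l² - 16*l)*l + l = l*(25 + l² - 16*l) + l = l + l*(25 + l² - 16*l))
(C + 24825)*(r(13) - 1063) = (-12323 + 24825)*(13*(26 + 13² - 16*13) - 1063) = 12502*(13*(26 + 169 - 208) - 1063) = 12502*(13*(-13) - 1063) = 12502*(-169 - 1063) = 12502*(-1232) = -15402464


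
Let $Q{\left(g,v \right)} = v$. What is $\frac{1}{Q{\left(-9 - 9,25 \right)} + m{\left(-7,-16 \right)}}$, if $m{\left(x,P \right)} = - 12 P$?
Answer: $\frac{1}{217} \approx 0.0046083$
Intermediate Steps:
$\frac{1}{Q{\left(-9 - 9,25 \right)} + m{\left(-7,-16 \right)}} = \frac{1}{25 - -192} = \frac{1}{25 + 192} = \frac{1}{217}$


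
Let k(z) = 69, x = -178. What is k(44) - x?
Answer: 247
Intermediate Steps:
k(44) - x = 69 - 1*(-178) = 69 + 178 = 247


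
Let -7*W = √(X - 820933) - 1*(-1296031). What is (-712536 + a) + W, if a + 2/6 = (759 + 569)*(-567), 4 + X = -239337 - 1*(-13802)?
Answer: -34663852/21 - 2*I*√261618/7 ≈ -1.6507e+6 - 146.14*I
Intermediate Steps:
X = -225539 (X = -4 + (-239337 - 1*(-13802)) = -4 + (-239337 + 13802) = -4 - 225535 = -225539)
a = -2258929/3 (a = -⅓ + (759 + 569)*(-567) = -⅓ + 1328*(-567) = -⅓ - 752976 = -2258929/3 ≈ -7.5298e+5)
W = -1296031/7 - 2*I*√261618/7 (W = -(√(-225539 - 820933) - 1*(-1296031))/7 = -(√(-1046472) + 1296031)/7 = -(2*I*√261618 + 1296031)/7 = -(1296031 + 2*I*√261618)/7 = -1296031/7 - 2*I*√261618/7 ≈ -1.8515e+5 - 146.14*I)
(-712536 + a) + W = (-712536 - 2258929/3) + (-1296031/7 - 2*I*√261618/7) = -4396537/3 + (-1296031/7 - 2*I*√261618/7) = -34663852/21 - 2*I*√261618/7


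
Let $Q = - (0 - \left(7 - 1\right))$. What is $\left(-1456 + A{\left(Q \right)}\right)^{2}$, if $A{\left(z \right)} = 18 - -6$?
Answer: $2050624$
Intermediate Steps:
$Q = 6$ ($Q = - (0 - \left(7 - 1\right)) = - (0 - 6) = \left(-1\right) \left(-6\right) = 6$)
$A{\left(z \right)} = 24$ ($A{\left(z \right)} = 18 + 6 = 24$)
$\left(-1456 + A{\left(Q \right)}\right)^{2} = \left(-1456 + 24\right)^{2} = \left(-1432\right)^{2} = 2050624$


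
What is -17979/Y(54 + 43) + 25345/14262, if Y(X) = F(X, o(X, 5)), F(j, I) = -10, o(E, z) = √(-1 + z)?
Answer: 64167487/35655 ≈ 1799.7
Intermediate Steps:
Y(X) = -10
-17979/Y(54 + 43) + 25345/14262 = -17979/(-10) + 25345/14262 = -17979*(-⅒) + 25345*(1/14262) = 17979/10 + 25345/14262 = 64167487/35655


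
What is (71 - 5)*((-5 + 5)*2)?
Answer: 0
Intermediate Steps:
(71 - 5)*((-5 + 5)*2) = 66*(0*2) = 66*0 = 0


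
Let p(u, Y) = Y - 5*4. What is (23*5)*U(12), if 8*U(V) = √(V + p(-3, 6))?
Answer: 115*I*√2/8 ≈ 20.329*I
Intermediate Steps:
p(u, Y) = -20 + Y (p(u, Y) = Y - 20 = -20 + Y)
U(V) = √(-14 + V)/8 (U(V) = √(V + (-20 + 6))/8 = √(V - 14)/8 = √(-14 + V)/8)
(23*5)*U(12) = (23*5)*(√(-14 + 12)/8) = 115*(√(-2)/8) = 115*((I*√2)/8) = 115*(I*√2/8) = 115*I*√2/8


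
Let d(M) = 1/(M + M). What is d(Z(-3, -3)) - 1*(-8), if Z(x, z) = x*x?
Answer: 145/18 ≈ 8.0556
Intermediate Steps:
Z(x, z) = x²
d(M) = 1/(2*M)
d(Z(-3, -3)) - 1*(-8) = 1/(2*((-3)²)) - 1*(-8) = (½)/9 + 8 = (½)*(⅑) + 8 = 1/18 + 8 = 145/18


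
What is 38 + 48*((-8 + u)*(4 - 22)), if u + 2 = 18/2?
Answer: 902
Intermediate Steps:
u = 7 (u = -2 + 18/2 = -2 + 18*(1/2) = -2 + 9 = 7)
38 + 48*((-8 + u)*(4 - 22)) = 38 + 48*((-8 + 7)*(4 - 22)) = 38 + 48*(-1*(-18)) = 38 + 48*18 = 38 + 864 = 902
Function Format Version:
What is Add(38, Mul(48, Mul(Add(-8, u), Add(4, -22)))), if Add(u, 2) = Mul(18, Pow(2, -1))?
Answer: 902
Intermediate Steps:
u = 7 (u = Add(-2, Mul(18, Pow(2, -1))) = Add(-2, Mul(18, Rational(1, 2))) = Add(-2, 9) = 7)
Add(38, Mul(48, Mul(Add(-8, u), Add(4, -22)))) = Add(38, Mul(48, Mul(Add(-8, 7), Add(4, -22)))) = Add(38, Mul(48, Mul(-1, -18))) = Add(38, Mul(48, 18)) = Add(38, 864) = 902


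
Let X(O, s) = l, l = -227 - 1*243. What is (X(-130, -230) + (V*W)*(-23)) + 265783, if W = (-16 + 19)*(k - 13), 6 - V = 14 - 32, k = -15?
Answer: 311681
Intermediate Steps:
l = -470 (l = -227 - 243 = -470)
X(O, s) = -470
V = 24 (V = 6 - (14 - 32) = 6 - 1*(-18) = 6 + 18 = 24)
W = -84 (W = (-16 + 19)*(-15 - 13) = 3*(-28) = -84)
(X(-130, -230) + (V*W)*(-23)) + 265783 = (-470 + (24*(-84))*(-23)) + 265783 = (-470 - 2016*(-23)) + 265783 = (-470 + 46368) + 265783 = 45898 + 265783 = 311681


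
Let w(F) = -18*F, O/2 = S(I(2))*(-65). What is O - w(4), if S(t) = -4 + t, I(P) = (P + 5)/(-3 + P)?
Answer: 1502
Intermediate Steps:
I(P) = (5 + P)/(-3 + P)
O = 1430 (O = 2*((-4 + (5 + 2)/(-3 + 2))*(-65)) = 2*((-4 + 7/(-1))*(-65)) = 2*((-4 - 1*7)*(-65)) = 2*((-4 - 7)*(-65)) = 2*(-11*(-65)) = 2*715 = 1430)
O - w(4) = 1430 - (-18)*4 = 1430 - 1*(-72) = 1430 + 72 = 1502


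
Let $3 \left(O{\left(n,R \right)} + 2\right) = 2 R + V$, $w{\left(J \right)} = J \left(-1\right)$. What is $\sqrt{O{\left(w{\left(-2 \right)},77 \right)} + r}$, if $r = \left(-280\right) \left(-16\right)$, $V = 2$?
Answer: $\sqrt{4530} \approx 67.305$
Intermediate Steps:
$w{\left(J \right)} = - J$
$O{\left(n,R \right)} = - \frac{4}{3} + \frac{2 R}{3}$ ($O{\left(n,R \right)} = -2 + \frac{2 R + 2}{3} = -2 + \frac{2 + 2 R}{3} = -2 + \left(\frac{2}{3} + \frac{2 R}{3}\right) = - \frac{4}{3} + \frac{2 R}{3}$)
$r = 4480$
$\sqrt{O{\left(w{\left(-2 \right)},77 \right)} + r} = \sqrt{\left(- \frac{4}{3} + \frac{2}{3} \cdot 77\right) + 4480} = \sqrt{\left(- \frac{4}{3} + \frac{154}{3}\right) + 4480} = \sqrt{50 + 4480} = \sqrt{4530}$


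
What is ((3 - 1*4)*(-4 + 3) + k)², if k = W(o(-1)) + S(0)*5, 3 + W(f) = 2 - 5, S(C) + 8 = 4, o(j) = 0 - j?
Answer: 625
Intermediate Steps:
o(j) = -j
S(C) = -4 (S(C) = -8 + 4 = -4)
W(f) = -6 (W(f) = -3 + (2 - 5) = -3 - 3 = -6)
k = -26 (k = -6 - 4*5 = -6 - 20 = -26)
((3 - 1*4)*(-4 + 3) + k)² = ((3 - 1*4)*(-4 + 3) - 26)² = ((3 - 4)*(-1) - 26)² = (-1*(-1) - 26)² = (1 - 26)² = (-25)² = 625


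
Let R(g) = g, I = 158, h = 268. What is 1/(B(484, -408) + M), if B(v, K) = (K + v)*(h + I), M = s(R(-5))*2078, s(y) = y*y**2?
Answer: -1/227374 ≈ -4.3980e-6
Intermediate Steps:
s(y) = y**3
M = -259750 (M = (-5)**3*2078 = -125*2078 = -259750)
B(v, K) = 426*K + 426*v (B(v, K) = (K + v)*(268 + 158) = (K + v)*426 = 426*K + 426*v)
1/(B(484, -408) + M) = 1/((426*(-408) + 426*484) - 259750) = 1/((-173808 + 206184) - 259750) = 1/(32376 - 259750) = 1/(-227374) = -1/227374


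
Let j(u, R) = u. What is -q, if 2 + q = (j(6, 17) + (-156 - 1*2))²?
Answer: -23102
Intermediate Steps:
q = 23102 (q = -2 + (6 + (-156 - 1*2))² = -2 + (6 + (-156 - 2))² = -2 + (6 - 158)² = -2 + (-152)² = -2 + 23104 = 23102)
-q = -1*23102 = -23102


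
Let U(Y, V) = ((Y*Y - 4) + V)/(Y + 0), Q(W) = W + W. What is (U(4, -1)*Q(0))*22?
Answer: 0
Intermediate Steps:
Q(W) = 2*W
U(Y, V) = (-4 + V + Y**2)/Y (U(Y, V) = ((Y**2 - 4) + V)/Y = ((-4 + Y**2) + V)/Y = (-4 + V + Y**2)/Y)
(U(4, -1)*Q(0))*22 = (((-4 - 1 + 4**2)/4)*(2*0))*22 = (((-4 - 1 + 16)/4)*0)*22 = (((1/4)*11)*0)*22 = ((11/4)*0)*22 = 0*22 = 0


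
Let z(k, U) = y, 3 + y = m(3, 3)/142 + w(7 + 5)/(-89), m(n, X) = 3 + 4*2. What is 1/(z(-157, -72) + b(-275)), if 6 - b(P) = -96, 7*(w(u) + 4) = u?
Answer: 88466/8767259 ≈ 0.010091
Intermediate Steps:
w(u) = -4 + u/7
m(n, X) = 11 (m(n, X) = 3 + 8 = 11)
b(P) = 102 (b(P) = 6 - 1*(-96) = 6 + 96 = 102)
y = -256273/88466 (y = -3 + (11/142 + (-4 + (7 + 5)/7)/(-89)) = -3 + (11*(1/142) + (-4 + (⅐)*12)*(-1/89)) = -3 + (11/142 + (-4 + 12/7)*(-1/89)) = -3 + (11/142 - 16/7*(-1/89)) = -3 + (11/142 + 16/623) = -3 + 9125/88466 = -256273/88466 ≈ -2.8969)
z(k, U) = -256273/88466
1/(z(-157, -72) + b(-275)) = 1/(-256273/88466 + 102) = 1/(8767259/88466) = 88466/8767259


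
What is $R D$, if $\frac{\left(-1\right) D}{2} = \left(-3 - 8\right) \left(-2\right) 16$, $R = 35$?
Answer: $-24640$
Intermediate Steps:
$D = -704$ ($D = - 2 \left(-3 - 8\right) \left(-2\right) 16 = - 2 \left(-11\right) \left(-2\right) 16 = - 2 \cdot 22 \cdot 16 = \left(-2\right) 352 = -704$)
$R D = 35 \left(-704\right) = -24640$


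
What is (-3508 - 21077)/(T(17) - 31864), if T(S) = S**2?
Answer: 1639/2105 ≈ 0.77862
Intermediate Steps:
(-3508 - 21077)/(T(17) - 31864) = (-3508 - 21077)/(17**2 - 31864) = -24585/(289 - 31864) = -24585/(-31575) = -24585*(-1/31575) = 1639/2105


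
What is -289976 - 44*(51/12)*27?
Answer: -295025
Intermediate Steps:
-289976 - 44*(51/12)*27 = -289976 - 44*(51*(1/12))*27 = -289976 - 44*(17/4)*27 = -289976 - 187*27 = -289976 - 1*5049 = -289976 - 5049 = -295025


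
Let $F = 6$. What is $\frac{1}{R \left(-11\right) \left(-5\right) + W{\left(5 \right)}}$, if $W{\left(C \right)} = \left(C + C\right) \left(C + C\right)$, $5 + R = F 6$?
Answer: $\frac{1}{1805} \approx 0.00055402$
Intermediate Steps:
$R = 31$ ($R = -5 + 6 \cdot 6 = -5 + 36 = 31$)
$W{\left(C \right)} = 4 C^{2}$ ($W{\left(C \right)} = 2 C 2 C = 4 C^{2}$)
$\frac{1}{R \left(-11\right) \left(-5\right) + W{\left(5 \right)}} = \frac{1}{31 \left(-11\right) \left(-5\right) + 4 \cdot 5^{2}} = \frac{1}{\left(-341\right) \left(-5\right) + 4 \cdot 25} = \frac{1}{1705 + 100} = \frac{1}{1805}$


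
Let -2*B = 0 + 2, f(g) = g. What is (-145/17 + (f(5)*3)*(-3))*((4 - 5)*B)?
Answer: -910/17 ≈ -53.529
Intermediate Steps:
B = -1 (B = -(0 + 2)/2 = -½*2 = -1)
(-145/17 + (f(5)*3)*(-3))*((4 - 5)*B) = (-145/17 + (5*3)*(-3))*((4 - 5)*(-1)) = (-145*1/17 + 15*(-3))*(-1*(-1)) = (-145/17 - 45)*1 = -910/17*1 = -910/17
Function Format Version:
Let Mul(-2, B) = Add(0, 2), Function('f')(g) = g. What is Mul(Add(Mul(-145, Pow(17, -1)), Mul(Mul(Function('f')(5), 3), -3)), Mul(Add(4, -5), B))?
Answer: Rational(-910, 17) ≈ -53.529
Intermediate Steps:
B = -1 (B = Mul(Rational(-1, 2), Add(0, 2)) = Mul(Rational(-1, 2), 2) = -1)
Mul(Add(Mul(-145, Pow(17, -1)), Mul(Mul(Function('f')(5), 3), -3)), Mul(Add(4, -5), B)) = Mul(Add(Mul(-145, Pow(17, -1)), Mul(Mul(5, 3), -3)), Mul(Add(4, -5), -1)) = Mul(Add(Mul(-145, Rational(1, 17)), Mul(15, -3)), Mul(-1, -1)) = Mul(Add(Rational(-145, 17), -45), 1) = Mul(Rational(-910, 17), 1) = Rational(-910, 17)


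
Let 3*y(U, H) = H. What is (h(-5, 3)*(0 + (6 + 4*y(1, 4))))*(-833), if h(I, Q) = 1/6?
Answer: -14161/9 ≈ -1573.4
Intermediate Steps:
y(U, H) = H/3
h(I, Q) = ⅙
(h(-5, 3)*(0 + (6 + 4*y(1, 4))))*(-833) = ((0 + (6 + 4*((⅓)*4)))/6)*(-833) = ((0 + (6 + 4*(4/3)))/6)*(-833) = ((0 + (6 + 16/3))/6)*(-833) = ((0 + 34/3)/6)*(-833) = ((⅙)*(34/3))*(-833) = (17/9)*(-833) = -14161/9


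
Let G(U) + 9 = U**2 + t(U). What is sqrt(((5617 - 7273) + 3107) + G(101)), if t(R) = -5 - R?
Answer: sqrt(11537) ≈ 107.41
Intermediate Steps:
G(U) = -14 + U**2 - U (G(U) = -9 + (U**2 + (-5 - U)) = -9 + (-5 + U**2 - U) = -14 + U**2 - U)
sqrt(((5617 - 7273) + 3107) + G(101)) = sqrt(((5617 - 7273) + 3107) + (-14 + 101**2 - 1*101)) = sqrt((-1656 + 3107) + (-14 + 10201 - 101)) = sqrt(1451 + 10086) = sqrt(11537)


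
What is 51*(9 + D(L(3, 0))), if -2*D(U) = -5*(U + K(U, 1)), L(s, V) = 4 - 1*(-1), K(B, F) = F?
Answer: 1224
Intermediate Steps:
L(s, V) = 5 (L(s, V) = 4 + 1 = 5)
D(U) = 5/2 + 5*U/2 (D(U) = -(-5)*(U + 1)/2 = -(-5)*(1 + U)/2 = -(-5 - 5*U)/2 = 5/2 + 5*U/2)
51*(9 + D(L(3, 0))) = 51*(9 + (5/2 + (5/2)*5)) = 51*(9 + (5/2 + 25/2)) = 51*(9 + 15) = 51*24 = 1224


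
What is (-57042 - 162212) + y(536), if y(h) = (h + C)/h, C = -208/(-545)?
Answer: -8006023269/36515 ≈ -2.1925e+5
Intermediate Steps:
C = 208/545 (C = -208*(-1/545) = 208/545 ≈ 0.38165)
y(h) = (208/545 + h)/h (y(h) = (h + 208/545)/h = (208/545 + h)/h)
(-57042 - 162212) + y(536) = (-57042 - 162212) + (208/545 + 536)/536 = -219254 + (1/536)*(292328/545) = -219254 + 36541/36515 = -8006023269/36515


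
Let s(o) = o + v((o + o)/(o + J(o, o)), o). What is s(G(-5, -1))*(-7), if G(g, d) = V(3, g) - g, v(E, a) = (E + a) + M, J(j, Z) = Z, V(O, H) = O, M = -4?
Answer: -91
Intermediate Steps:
v(E, a) = -4 + E + a (v(E, a) = (E + a) - 4 = -4 + E + a)
G(g, d) = 3 - g
s(o) = -3 + 2*o (s(o) = o + (-4 + (o + o)/(o + o) + o) = o + (-4 + (2*o)/((2*o)) + o) = o + (-4 + (2*o)*(1/(2*o)) + o) = o + (-4 + 1 + o) = o + (-3 + o) = -3 + 2*o)
s(G(-5, -1))*(-7) = (-3 + 2*(3 - 1*(-5)))*(-7) = (-3 + 2*(3 + 5))*(-7) = (-3 + 2*8)*(-7) = (-3 + 16)*(-7) = 13*(-7) = -91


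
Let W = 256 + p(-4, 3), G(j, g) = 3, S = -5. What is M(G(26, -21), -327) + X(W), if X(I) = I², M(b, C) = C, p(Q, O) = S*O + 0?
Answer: 57754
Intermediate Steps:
p(Q, O) = -5*O (p(Q, O) = -5*O + 0 = -5*O)
W = 241 (W = 256 - 5*3 = 256 - 15 = 241)
M(G(26, -21), -327) + X(W) = -327 + 241² = -327 + 58081 = 57754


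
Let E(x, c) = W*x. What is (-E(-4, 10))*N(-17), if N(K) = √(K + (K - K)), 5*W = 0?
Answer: 0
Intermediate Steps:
W = 0 (W = (⅕)*0 = 0)
E(x, c) = 0 (E(x, c) = 0*x = 0)
N(K) = √K (N(K) = √(K + 0) = √K)
(-E(-4, 10))*N(-17) = (-1*0)*√(-17) = 0*(I*√17) = 0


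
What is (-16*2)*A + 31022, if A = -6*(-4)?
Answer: 30254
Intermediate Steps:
A = 24
(-16*2)*A + 31022 = -16*2*24 + 31022 = -32*24 + 31022 = -768 + 31022 = 30254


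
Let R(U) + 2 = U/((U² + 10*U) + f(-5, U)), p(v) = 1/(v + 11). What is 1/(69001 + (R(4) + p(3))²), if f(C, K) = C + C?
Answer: 103684/7154651333 ≈ 1.4492e-5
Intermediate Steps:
f(C, K) = 2*C
p(v) = 1/(11 + v)
R(U) = -2 + U/(-10 + U² + 10*U) (R(U) = -2 + U/((U² + 10*U) + 2*(-5)) = -2 + U/((U² + 10*U) - 10) = -2 + U/(-10 + U² + 10*U))
1/(69001 + (R(4) + p(3))²) = 1/(69001 + ((20 - 19*4 - 2*4²)/(-10 + 4² + 10*4) + 1/(11 + 3))²) = 1/(69001 + ((20 - 76 - 2*16)/(-10 + 16 + 40) + 1/14)²) = 1/(69001 + ((20 - 76 - 32)/46 + 1/14)²) = 1/(69001 + ((1/46)*(-88) + 1/14)²) = 1/(69001 + (-44/23 + 1/14)²) = 1/(69001 + (-593/322)²) = 1/(69001 + 351649/103684) = 1/(7154651333/103684) = 103684/7154651333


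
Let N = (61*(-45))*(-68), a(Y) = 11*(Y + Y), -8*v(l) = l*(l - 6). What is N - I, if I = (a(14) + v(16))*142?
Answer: 145764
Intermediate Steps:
v(l) = -l*(-6 + l)/8 (v(l) = -l*(l - 6)/8 = -l*(-6 + l)/8)
a(Y) = 22*Y (a(Y) = 11*(2*Y) = 22*Y)
N = 186660 (N = -2745*(-68) = 186660)
I = 40896 (I = (22*14 + (1/8)*16*(6 - 1*16))*142 = (308 + (1/8)*16*(6 - 16))*142 = (308 + (1/8)*16*(-10))*142 = (308 - 20)*142 = 288*142 = 40896)
N - I = 186660 - 1*40896 = 186660 - 40896 = 145764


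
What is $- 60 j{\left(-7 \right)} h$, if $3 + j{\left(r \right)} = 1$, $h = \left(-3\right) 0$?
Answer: $0$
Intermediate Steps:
$h = 0$
$j{\left(r \right)} = -2$ ($j{\left(r \right)} = -3 + 1 = -2$)
$- 60 j{\left(-7 \right)} h = \left(-60\right) \left(-2\right) 0 = 120 \cdot 0 = 0$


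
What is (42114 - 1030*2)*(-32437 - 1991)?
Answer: -1378979112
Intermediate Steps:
(42114 - 1030*2)*(-32437 - 1991) = (42114 - 2060)*(-34428) = 40054*(-34428) = -1378979112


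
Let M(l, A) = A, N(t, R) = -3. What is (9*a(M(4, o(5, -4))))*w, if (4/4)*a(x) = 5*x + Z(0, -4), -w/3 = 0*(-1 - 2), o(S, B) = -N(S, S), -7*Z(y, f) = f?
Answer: 0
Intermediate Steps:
Z(y, f) = -f/7
o(S, B) = 3 (o(S, B) = -1*(-3) = 3)
w = 0 (w = -0*(-1 - 2) = -0*(-3) = -3*0 = 0)
a(x) = 4/7 + 5*x (a(x) = 5*x - 1/7*(-4) = 5*x + 4/7 = 4/7 + 5*x)
(9*a(M(4, o(5, -4))))*w = (9*(4/7 + 5*3))*0 = (9*(4/7 + 15))*0 = (9*(109/7))*0 = (981/7)*0 = 0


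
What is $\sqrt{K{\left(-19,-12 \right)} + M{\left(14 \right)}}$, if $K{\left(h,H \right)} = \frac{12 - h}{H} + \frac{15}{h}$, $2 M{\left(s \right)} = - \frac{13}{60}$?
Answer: $\frac{i \sqrt{4524090}}{1140} \approx 1.8658 i$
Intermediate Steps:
$M{\left(s \right)} = - \frac{13}{120}$ ($M{\left(s \right)} = \frac{\left(-13\right) \frac{1}{60}}{2} = \frac{1}{2} \left(- \frac{13}{60}\right) = - \frac{13}{120}$)
$K{\left(h,H \right)} = \frac{15}{h} + \frac{12 - h}{H}$ ($K{\left(h,H \right)} = \frac{12 - h}{H} + \frac{15}{h} = \frac{15}{h} + \frac{12 - h}{H}$)
$\sqrt{K{\left(-19,-12 \right)} + M{\left(14 \right)}} = \sqrt{\left(\frac{12}{-12} + \frac{15}{-19} - - \frac{19}{-12}\right) - \frac{13}{120}} = \sqrt{\left(12 \left(- \frac{1}{12}\right) + 15 \left(- \frac{1}{19}\right) - \left(-19\right) \left(- \frac{1}{12}\right)\right) - \frac{13}{120}} = \sqrt{\left(-1 - \frac{15}{19} - \frac{19}{12}\right) - \frac{13}{120}} = \sqrt{- \frac{769}{228} - \frac{13}{120}} = \sqrt{- \frac{7937}{2280}} = \frac{i \sqrt{4524090}}{1140}$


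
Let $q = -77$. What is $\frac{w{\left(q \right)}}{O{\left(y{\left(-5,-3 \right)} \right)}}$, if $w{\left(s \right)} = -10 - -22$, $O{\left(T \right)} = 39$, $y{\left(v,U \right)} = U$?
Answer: $\frac{4}{13} \approx 0.30769$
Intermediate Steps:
$w{\left(s \right)} = 12$ ($w{\left(s \right)} = -10 + 22 = 12$)
$\frac{w{\left(q \right)}}{O{\left(y{\left(-5,-3 \right)} \right)}} = \frac{12}{39} = 12 \cdot \frac{1}{39} = \frac{4}{13}$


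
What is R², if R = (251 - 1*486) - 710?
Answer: 893025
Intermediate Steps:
R = -945 (R = (251 - 486) - 710 = -235 - 710 = -945)
R² = (-945)² = 893025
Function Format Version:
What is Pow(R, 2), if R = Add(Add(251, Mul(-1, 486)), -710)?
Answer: 893025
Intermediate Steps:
R = -945 (R = Add(Add(251, -486), -710) = Add(-235, -710) = -945)
Pow(R, 2) = Pow(-945, 2) = 893025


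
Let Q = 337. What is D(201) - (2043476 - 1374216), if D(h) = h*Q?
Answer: -601523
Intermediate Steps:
D(h) = 337*h (D(h) = h*337 = 337*h)
D(201) - (2043476 - 1374216) = 337*201 - (2043476 - 1374216) = 67737 - 1*669260 = 67737 - 669260 = -601523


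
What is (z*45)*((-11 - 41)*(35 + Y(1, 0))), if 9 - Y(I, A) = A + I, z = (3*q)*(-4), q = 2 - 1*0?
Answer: 2414880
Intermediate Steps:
q = 2 (q = 2 + 0 = 2)
z = -24 (z = (3*2)*(-4) = 6*(-4) = -24)
Y(I, A) = 9 - A - I (Y(I, A) = 9 - (A + I) = 9 + (-A - I) = 9 - A - I)
(z*45)*((-11 - 41)*(35 + Y(1, 0))) = (-24*45)*((-11 - 41)*(35 + (9 - 1*0 - 1*1))) = -(-56160)*(35 + (9 + 0 - 1)) = -(-56160)*(35 + 8) = -(-56160)*43 = -1080*(-2236) = 2414880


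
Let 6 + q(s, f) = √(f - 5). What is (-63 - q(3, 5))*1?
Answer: -57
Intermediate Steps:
q(s, f) = -6 + √(-5 + f) (q(s, f) = -6 + √(f - 5) = -6 + √(-5 + f))
(-63 - q(3, 5))*1 = (-63 - (-6 + √(-5 + 5)))*1 = (-63 - (-6 + √0))*1 = (-63 - (-6 + 0))*1 = (-63 - 1*(-6))*1 = (-63 + 6)*1 = -57*1 = -57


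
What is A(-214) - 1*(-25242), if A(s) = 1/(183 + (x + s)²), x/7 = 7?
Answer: 691832737/27408 ≈ 25242.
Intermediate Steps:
x = 49 (x = 7*7 = 49)
A(s) = 1/(183 + (49 + s)²)
A(-214) - 1*(-25242) = 1/(183 + (49 - 214)²) - 1*(-25242) = 1/(183 + (-165)²) + 25242 = 1/(183 + 27225) + 25242 = 1/27408 + 25242 = 691832737/27408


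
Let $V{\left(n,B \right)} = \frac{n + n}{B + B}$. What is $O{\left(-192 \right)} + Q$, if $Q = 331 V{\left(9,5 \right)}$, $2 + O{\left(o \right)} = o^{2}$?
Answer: $\frac{187289}{5} \approx 37458.0$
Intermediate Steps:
$O{\left(o \right)} = -2 + o^{2}$
$V{\left(n,B \right)} = \frac{n}{B}$ ($V{\left(n,B \right)} = \frac{2 n}{2 B} = 2 n \frac{1}{2 B} = \frac{n}{B}$)
$Q = \frac{2979}{5}$ ($Q = 331 \cdot \frac{9}{5} = \frac{2979}{5} \approx 595.8$)
$O{\left(-192 \right)} + Q = \left(-2 + \left(-192\right)^{2}\right) + \frac{2979}{5} = \left(-2 + 36864\right) + \frac{2979}{5} = 36862 + \frac{2979}{5} = \frac{187289}{5}$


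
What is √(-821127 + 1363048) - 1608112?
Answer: -1608112 + √541921 ≈ -1.6074e+6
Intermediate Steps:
√(-821127 + 1363048) - 1608112 = √541921 - 1608112 = -1608112 + √541921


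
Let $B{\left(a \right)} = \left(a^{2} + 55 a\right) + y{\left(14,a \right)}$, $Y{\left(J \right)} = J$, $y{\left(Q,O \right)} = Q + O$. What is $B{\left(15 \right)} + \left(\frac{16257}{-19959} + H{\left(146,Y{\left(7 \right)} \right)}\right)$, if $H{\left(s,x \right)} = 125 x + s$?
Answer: $\frac{13965881}{6653} \approx 2099.2$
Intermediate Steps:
$y{\left(Q,O \right)} = O + Q$
$H{\left(s,x \right)} = s + 125 x$
$B{\left(a \right)} = 14 + a^{2} + 56 a$ ($B{\left(a \right)} = \left(a^{2} + 55 a\right) + \left(a + 14\right) = \left(a^{2} + 55 a\right) + \left(14 + a\right) = 14 + a^{2} + 56 a$)
$B{\left(15 \right)} + \left(\frac{16257}{-19959} + H{\left(146,Y{\left(7 \right)} \right)}\right) = \left(14 + 15^{2} + 56 \cdot 15\right) + \left(\frac{16257}{-19959} + \left(146 + 125 \cdot 7\right)\right) = \left(14 + 225 + 840\right) + \left(16257 \left(- \frac{1}{19959}\right) + \left(146 + 875\right)\right) = 1079 + \left(- \frac{5419}{6653} + 1021\right) = 1079 + \frac{6787294}{6653} = \frac{13965881}{6653}$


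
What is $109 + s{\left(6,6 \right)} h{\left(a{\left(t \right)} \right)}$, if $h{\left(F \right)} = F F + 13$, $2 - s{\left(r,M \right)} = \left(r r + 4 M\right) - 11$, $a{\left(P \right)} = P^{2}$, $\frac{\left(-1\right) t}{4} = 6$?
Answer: $-15593974$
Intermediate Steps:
$t = -24$ ($t = \left(-4\right) 6 = -24$)
$s{\left(r,M \right)} = 13 - r^{2} - 4 M$ ($s{\left(r,M \right)} = 2 - \left(\left(r r + 4 M\right) - 11\right) = 2 - \left(\left(r^{2} + 4 M\right) - 11\right) = 2 - \left(-11 + r^{2} + 4 M\right) = 13 - r^{2} - 4 M$)
$h{\left(F \right)} = 13 + F^{2}$ ($h{\left(F \right)} = F^{2} + 13 = 13 + F^{2}$)
$109 + s{\left(6,6 \right)} h{\left(a{\left(t \right)} \right)} = 109 + \left(13 - 6^{2} - 24\right) \left(13 + \left(\left(-24\right)^{2}\right)^{2}\right) = 109 + \left(13 - 36 - 24\right) \left(13 + 576^{2}\right) = 109 + \left(13 - 36 - 24\right) \left(13 + 331776\right) = 109 - 15594083 = -15593974$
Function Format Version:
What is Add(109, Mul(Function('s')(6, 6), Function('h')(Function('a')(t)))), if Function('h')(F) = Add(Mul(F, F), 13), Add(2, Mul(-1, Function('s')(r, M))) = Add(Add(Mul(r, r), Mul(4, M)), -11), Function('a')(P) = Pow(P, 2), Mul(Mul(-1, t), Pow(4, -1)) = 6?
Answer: -15593974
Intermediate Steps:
t = -24 (t = Mul(-4, 6) = -24)
Function('s')(r, M) = Add(13, Mul(-1, Pow(r, 2)), Mul(-4, M)) (Function('s')(r, M) = Add(2, Mul(-1, Add(Add(Mul(r, r), Mul(4, M)), -11))) = Add(2, Mul(-1, Add(Add(Pow(r, 2), Mul(4, M)), -11))) = Add(2, Mul(-1, Add(-11, Pow(r, 2), Mul(4, M)))) = Add(2, Add(11, Mul(-1, Pow(r, 2)), Mul(-4, M))) = Add(13, Mul(-1, Pow(r, 2)), Mul(-4, M)))
Function('h')(F) = Add(13, Pow(F, 2)) (Function('h')(F) = Add(Pow(F, 2), 13) = Add(13, Pow(F, 2)))
Add(109, Mul(Function('s')(6, 6), Function('h')(Function('a')(t)))) = Add(109, Mul(Add(13, Mul(-1, Pow(6, 2)), Mul(-4, 6)), Add(13, Pow(Pow(-24, 2), 2)))) = Add(109, Mul(Add(13, Mul(-1, 36), -24), Add(13, Pow(576, 2)))) = Add(109, Mul(Add(13, -36, -24), Add(13, 331776))) = Add(109, Mul(-47, 331789)) = Add(109, -15594083) = -15593974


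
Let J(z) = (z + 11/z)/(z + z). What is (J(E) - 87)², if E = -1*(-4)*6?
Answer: 9927531769/1327104 ≈ 7480.6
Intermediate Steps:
E = 24 (E = 4*6 = 24)
J(z) = (z + 11/z)/(2*z) (J(z) = (z + 11/z)/((2*z)) = (z + 11/z)*(1/(2*z)) = (z + 11/z)/(2*z))
(J(E) - 87)² = ((½)*(11 + 24²)/24² - 87)² = ((½)*(1/576)*(11 + 576) - 87)² = ((½)*(1/576)*587 - 87)² = (587/1152 - 87)² = (-99637/1152)² = 9927531769/1327104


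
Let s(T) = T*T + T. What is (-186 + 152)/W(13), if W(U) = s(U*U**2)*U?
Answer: -17/31388539 ≈ -5.4160e-7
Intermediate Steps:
s(T) = T + T**2 (s(T) = T**2 + T = T + T**2)
W(U) = U**4*(1 + U**3) (W(U) = ((U*U**2)*(1 + U*U**2))*U = (U**3*(1 + U**3))*U = U**4*(1 + U**3))
(-186 + 152)/W(13) = (-186 + 152)/(13**4 + 13**7) = -34/(28561 + 62748517) = -34/62777078 = -34*1/62777078 = -17/31388539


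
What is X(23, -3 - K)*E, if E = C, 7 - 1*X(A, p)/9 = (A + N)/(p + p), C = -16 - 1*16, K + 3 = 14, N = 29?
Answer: -17856/7 ≈ -2550.9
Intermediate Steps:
K = 11 (K = -3 + 14 = 11)
C = -32 (C = -16 - 16 = -32)
X(A, p) = 63 - 9*(29 + A)/(2*p) (X(A, p) = 63 - 9*(A + 29)/(p + p) = 63 - 9*(29 + A)/(2*p))
E = -32
X(23, -3 - K)*E = (9*(-29 - 1*23 + 14*(-3 - 1*11))/(2*(-3 - 1*11)))*(-32) = (9*(-29 - 23 + 14*(-3 - 11))/(2*(-3 - 11)))*(-32) = ((9/2)*(-29 - 23 + 14*(-14))/(-14))*(-32) = ((9/2)*(-1/14)*(-29 - 23 - 196))*(-32) = ((9/2)*(-1/14)*(-248))*(-32) = (558/7)*(-32) = -17856/7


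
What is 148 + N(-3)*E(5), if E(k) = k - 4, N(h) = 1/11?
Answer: 1629/11 ≈ 148.09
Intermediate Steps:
N(h) = 1/11
E(k) = -4 + k
148 + N(-3)*E(5) = 148 + (-4 + 5)/11 = 148 + (1/11)*1 = 148 + 1/11 = 1629/11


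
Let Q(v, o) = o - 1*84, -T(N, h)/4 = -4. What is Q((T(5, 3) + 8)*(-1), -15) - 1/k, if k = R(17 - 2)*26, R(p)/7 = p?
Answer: -270271/2730 ≈ -99.000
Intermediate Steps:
T(N, h) = 16 (T(N, h) = -4*(-4) = 16)
R(p) = 7*p
k = 2730 (k = (7*(17 - 2))*26 = (7*15)*26 = 105*26 = 2730)
Q(v, o) = -84 + o (Q(v, o) = o - 84 = -84 + o)
Q((T(5, 3) + 8)*(-1), -15) - 1/k = (-84 - 15) - 1/2730 = -99 - 1*1/2730 = -99 - 1/2730 = -270271/2730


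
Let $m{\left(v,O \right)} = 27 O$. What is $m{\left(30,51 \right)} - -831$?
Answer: $2208$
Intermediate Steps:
$m{\left(30,51 \right)} - -831 = 27 \cdot 51 - -831 = 1377 + 831 = 2208$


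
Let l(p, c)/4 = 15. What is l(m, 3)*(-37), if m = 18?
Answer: -2220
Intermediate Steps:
l(p, c) = 60 (l(p, c) = 4*15 = 60)
l(m, 3)*(-37) = 60*(-37) = -2220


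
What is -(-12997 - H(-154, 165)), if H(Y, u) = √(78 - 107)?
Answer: 12997 + I*√29 ≈ 12997.0 + 5.3852*I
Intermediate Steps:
H(Y, u) = I*√29 (H(Y, u) = √(-29) = I*√29)
-(-12997 - H(-154, 165)) = -(-12997 - I*√29) = 12997 + I*√29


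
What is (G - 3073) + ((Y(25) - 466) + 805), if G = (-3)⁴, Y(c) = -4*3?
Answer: -2665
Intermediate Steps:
Y(c) = -12
G = 81
(G - 3073) + ((Y(25) - 466) + 805) = (81 - 3073) + ((-12 - 466) + 805) = -2992 + (-478 + 805) = -2992 + 327 = -2665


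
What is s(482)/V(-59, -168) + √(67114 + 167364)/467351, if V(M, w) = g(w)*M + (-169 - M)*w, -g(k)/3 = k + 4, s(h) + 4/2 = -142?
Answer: 4/293 + √234478/467351 ≈ 0.014688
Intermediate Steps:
s(h) = -144 (s(h) = -2 - 142 = -144)
g(k) = -12 - 3*k (g(k) = -3*(k + 4) = -3*(4 + k) = -12 - 3*k)
V(M, w) = M*(-12 - 3*w) + w*(-169 - M) (V(M, w) = (-12 - 3*w)*M + (-169 - M)*w = M*(-12 - 3*w) + w*(-169 - M))
s(482)/V(-59, -168) + √(67114 + 167364)/467351 = -144/(-169*(-168) - 12*(-59) - 4*(-59)*(-168)) + √(67114 + 167364)/467351 = -144/(28392 + 708 - 39648) + √234478*(1/467351) = -144/(-10548) + √234478/467351 = -144*(-1/10548) + √234478/467351 = 4/293 + √234478/467351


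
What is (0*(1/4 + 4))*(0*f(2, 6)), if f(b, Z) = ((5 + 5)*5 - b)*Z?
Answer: 0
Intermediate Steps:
f(b, Z) = Z*(50 - b) (f(b, Z) = (10*5 - b)*Z = (50 - b)*Z = Z*(50 - b))
(0*(1/4 + 4))*(0*f(2, 6)) = (0*(1/4 + 4))*(0*(6*(50 - 1*2))) = (0*(¼ + 4))*(0*(6*(50 - 2))) = (0*(17/4))*(0*(6*48)) = 0*(0*288) = 0*0 = 0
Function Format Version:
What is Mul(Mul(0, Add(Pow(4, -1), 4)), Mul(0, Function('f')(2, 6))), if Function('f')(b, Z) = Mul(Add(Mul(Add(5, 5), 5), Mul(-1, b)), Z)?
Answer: 0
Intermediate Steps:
Function('f')(b, Z) = Mul(Z, Add(50, Mul(-1, b))) (Function('f')(b, Z) = Mul(Add(Mul(10, 5), Mul(-1, b)), Z) = Mul(Add(50, Mul(-1, b)), Z) = Mul(Z, Add(50, Mul(-1, b))))
Mul(Mul(0, Add(Pow(4, -1), 4)), Mul(0, Function('f')(2, 6))) = Mul(Mul(0, Add(Pow(4, -1), 4)), Mul(0, Mul(6, Add(50, Mul(-1, 2))))) = Mul(Mul(0, Add(Rational(1, 4), 4)), Mul(0, Mul(6, Add(50, -2)))) = Mul(Mul(0, Rational(17, 4)), Mul(0, Mul(6, 48))) = Mul(0, Mul(0, 288)) = Mul(0, 0) = 0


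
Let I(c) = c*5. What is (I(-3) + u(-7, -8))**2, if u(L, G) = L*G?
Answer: 1681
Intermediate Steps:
I(c) = 5*c
u(L, G) = G*L
(I(-3) + u(-7, -8))**2 = (5*(-3) - 8*(-7))**2 = (-15 + 56)**2 = 41**2 = 1681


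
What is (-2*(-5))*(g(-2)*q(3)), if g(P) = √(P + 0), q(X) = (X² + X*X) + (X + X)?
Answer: 240*I*√2 ≈ 339.41*I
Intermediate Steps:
q(X) = 2*X + 2*X² (q(X) = (X² + X²) + 2*X = 2*X² + 2*X = 2*X + 2*X²)
g(P) = √P
(-2*(-5))*(g(-2)*q(3)) = (-2*(-5))*(√(-2)*(2*3*(1 + 3))) = 10*((I*√2)*(2*3*4)) = 10*((I*√2)*24) = 10*(24*I*√2) = 240*I*√2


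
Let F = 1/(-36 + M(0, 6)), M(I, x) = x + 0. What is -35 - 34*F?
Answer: -508/15 ≈ -33.867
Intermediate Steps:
M(I, x) = x
F = -1/30 (F = 1/(-36 + 6) = 1/(-30) = -1/30 ≈ -0.033333)
-35 - 34*F = -35 - 34*(-1/30) = -35 + 17/15 = -508/15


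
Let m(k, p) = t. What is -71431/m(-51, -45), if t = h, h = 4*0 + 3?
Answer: -71431/3 ≈ -23810.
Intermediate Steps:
h = 3 (h = 0 + 3 = 3)
t = 3
m(k, p) = 3
-71431/m(-51, -45) = -71431/3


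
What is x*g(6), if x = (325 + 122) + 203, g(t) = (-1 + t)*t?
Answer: 19500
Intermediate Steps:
g(t) = t*(-1 + t)
x = 650 (x = 447 + 203 = 650)
x*g(6) = 650*(6*(-1 + 6)) = 650*(6*5) = 650*30 = 19500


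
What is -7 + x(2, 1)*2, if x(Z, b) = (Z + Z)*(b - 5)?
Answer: -39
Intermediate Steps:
x(Z, b) = 2*Z*(-5 + b) (x(Z, b) = (2*Z)*(-5 + b) = 2*Z*(-5 + b))
-7 + x(2, 1)*2 = -7 + (2*2*(-5 + 1))*2 = -7 + (2*2*(-4))*2 = -7 - 16*2 = -7 - 32 = -39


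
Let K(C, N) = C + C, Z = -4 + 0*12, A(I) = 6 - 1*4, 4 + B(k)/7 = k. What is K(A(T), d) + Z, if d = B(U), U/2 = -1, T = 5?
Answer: 0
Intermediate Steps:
U = -2 (U = 2*(-1) = -2)
B(k) = -28 + 7*k
A(I) = 2 (A(I) = 6 - 4 = 2)
Z = -4 (Z = -4 + 0 = -4)
d = -42 (d = -28 + 7*(-2) = -28 - 14 = -42)
K(C, N) = 2*C
K(A(T), d) + Z = 2*2 - 4 = 4 - 4 = 0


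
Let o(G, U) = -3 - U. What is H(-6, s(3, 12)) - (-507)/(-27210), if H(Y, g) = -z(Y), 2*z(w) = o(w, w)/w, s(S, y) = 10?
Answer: 4197/18140 ≈ 0.23137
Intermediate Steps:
z(w) = (-3 - w)/(2*w) (z(w) = ((-3 - w)/w)/2 = (-3 - w)/(2*w))
H(Y, g) = -(-3 - Y)/(2*Y)
H(-6, s(3, 12)) - (-507)/(-27210) = (1/2)*(3 - 6)/(-6) - (-507)/(-27210) = (1/2)*(-1/6)*(-3) - (-507)*(-1)/27210 = 1/4 - 1*169/9070 = 1/4 - 169/9070 = 4197/18140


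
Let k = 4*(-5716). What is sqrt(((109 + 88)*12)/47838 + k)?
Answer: I*sqrt(1453432278494)/7973 ≈ 151.21*I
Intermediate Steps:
k = -22864
sqrt(((109 + 88)*12)/47838 + k) = sqrt(((109 + 88)*12)/47838 - 22864) = sqrt((197*12)*(1/47838) - 22864) = sqrt(2364*(1/47838) - 22864) = sqrt(394/7973 - 22864) = sqrt(-182294278/7973) = I*sqrt(1453432278494)/7973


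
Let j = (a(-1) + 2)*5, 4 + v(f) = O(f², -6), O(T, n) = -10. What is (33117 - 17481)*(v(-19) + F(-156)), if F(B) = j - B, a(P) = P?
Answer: 2298492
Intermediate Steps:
v(f) = -14 (v(f) = -4 - 10 = -14)
j = 5 (j = (-1 + 2)*5 = 1*5 = 5)
F(B) = 5 - B
(33117 - 17481)*(v(-19) + F(-156)) = (33117 - 17481)*(-14 + (5 - 1*(-156))) = 15636*(-14 + (5 + 156)) = 15636*(-14 + 161) = 15636*147 = 2298492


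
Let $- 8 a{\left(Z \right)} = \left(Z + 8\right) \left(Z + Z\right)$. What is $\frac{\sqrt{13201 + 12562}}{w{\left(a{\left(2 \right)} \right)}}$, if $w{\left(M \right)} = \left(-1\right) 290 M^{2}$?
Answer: $- \frac{\sqrt{25763}}{7250} \approx -0.022139$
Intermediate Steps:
$a{\left(Z \right)} = - \frac{Z \left(8 + Z\right)}{4}$ ($a{\left(Z \right)} = - \frac{\left(Z + 8\right) \left(Z + Z\right)}{8} = - \frac{\left(8 + Z\right) 2 Z}{8} = - \frac{2 Z \left(8 + Z\right)}{8} = - \frac{Z \left(8 + Z\right)}{4}$)
$w{\left(M \right)} = - 290 M^{2}$
$\frac{\sqrt{13201 + 12562}}{w{\left(a{\left(2 \right)} \right)}} = \frac{\sqrt{13201 + 12562}}{\left(-290\right) \left(\left(- \frac{1}{4}\right) 2 \left(8 + 2\right)\right)^{2}} = \frac{\sqrt{25763}}{\left(-290\right) \left(\left(- \frac{1}{4}\right) 2 \cdot 10\right)^{2}} = \frac{\sqrt{25763}}{\left(-290\right) \left(-5\right)^{2}} = \frac{\sqrt{25763}}{\left(-290\right) 25} = \frac{\sqrt{25763}}{-7250} = \sqrt{25763} \left(- \frac{1}{7250}\right) = - \frac{\sqrt{25763}}{7250}$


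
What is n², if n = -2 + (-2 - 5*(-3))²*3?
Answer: 255025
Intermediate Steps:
n = 505 (n = -2 + (-2 + 15)²*3 = -2 + 13²*3 = -2 + 169*3 = -2 + 507 = 505)
n² = 505² = 255025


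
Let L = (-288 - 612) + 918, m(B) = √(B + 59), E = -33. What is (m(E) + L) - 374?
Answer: -356 + √26 ≈ -350.90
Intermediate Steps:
m(B) = √(59 + B)
L = 18 (L = -900 + 918 = 18)
(m(E) + L) - 374 = (√(59 - 33) + 18) - 374 = (√26 + 18) - 374 = (18 + √26) - 374 = -356 + √26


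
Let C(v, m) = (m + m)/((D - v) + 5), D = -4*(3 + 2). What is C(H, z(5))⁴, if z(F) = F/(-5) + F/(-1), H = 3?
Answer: 16/81 ≈ 0.19753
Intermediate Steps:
D = -20 (D = -4*5 = -20)
z(F) = -6*F/5 (z(F) = F*(-⅕) + F*(-1) = -F/5 - F = -6*F/5)
C(v, m) = 2*m/(-15 - v) (C(v, m) = (m + m)/((-20 - v) + 5) = (2*m)/(-15 - v) = 2*m/(-15 - v))
C(H, z(5))⁴ = (-2*(-6/5*5)/(15 + 3))⁴ = (-2*(-6)/18)⁴ = (-2*(-6)*1/18)⁴ = (⅔)⁴ = 16/81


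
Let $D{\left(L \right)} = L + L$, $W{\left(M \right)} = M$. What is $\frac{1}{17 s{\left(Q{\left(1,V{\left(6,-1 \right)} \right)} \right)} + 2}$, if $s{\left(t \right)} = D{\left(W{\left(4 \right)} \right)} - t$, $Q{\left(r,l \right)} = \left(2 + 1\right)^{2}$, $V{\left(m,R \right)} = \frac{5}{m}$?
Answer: $- \frac{1}{15} \approx -0.066667$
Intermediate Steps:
$D{\left(L \right)} = 2 L$
$Q{\left(r,l \right)} = 9$ ($Q{\left(r,l \right)} = 3^{2} = 9$)
$s{\left(t \right)} = 8 - t$ ($s{\left(t \right)} = 2 \cdot 4 - t = 8 - t$)
$\frac{1}{17 s{\left(Q{\left(1,V{\left(6,-1 \right)} \right)} \right)} + 2} = \frac{1}{17 \left(8 - 9\right) + 2} = \frac{1}{17 \left(-1\right) + 2} = \frac{1}{-17 + 2} = \frac{1}{-15} = - \frac{1}{15}$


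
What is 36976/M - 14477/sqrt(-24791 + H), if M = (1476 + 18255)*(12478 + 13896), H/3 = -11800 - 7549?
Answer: 18488/260192697 + 14477*I*sqrt(82838)/82838 ≈ 7.1055e-5 + 50.299*I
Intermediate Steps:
H = -58047 (H = 3*(-11800 - 7549) = 3*(-19349) = -58047)
M = 520385394 (M = 19731*26374 = 520385394)
36976/M - 14477/sqrt(-24791 + H) = 36976/520385394 - 14477/sqrt(-24791 - 58047) = 36976*(1/520385394) - 14477*(-I*sqrt(82838)/82838) = 18488/260192697 - 14477*(-I*sqrt(82838)/82838) = 18488/260192697 - (-14477)*I*sqrt(82838)/82838 = 18488/260192697 + 14477*I*sqrt(82838)/82838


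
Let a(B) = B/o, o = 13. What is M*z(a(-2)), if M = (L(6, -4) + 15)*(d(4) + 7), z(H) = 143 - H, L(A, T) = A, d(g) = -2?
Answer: 195405/13 ≈ 15031.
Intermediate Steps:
a(B) = B/13
M = 105 (M = (6 + 15)*(-2 + 7) = 21*5 = 105)
M*z(a(-2)) = 105*(143 - (-2)/13) = 105*(143 - 1*(-2/13)) = 105*(143 + 2/13) = 105*(1861/13) = 195405/13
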